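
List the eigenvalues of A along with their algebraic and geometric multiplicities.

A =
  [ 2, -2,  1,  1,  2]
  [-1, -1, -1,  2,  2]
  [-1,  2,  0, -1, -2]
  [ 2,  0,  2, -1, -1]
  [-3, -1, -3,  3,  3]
λ = 0: alg = 2, geom = 1; λ = 1: alg = 3, geom = 1

Step 1 — factor the characteristic polynomial to read off the algebraic multiplicities:
  χ_A(x) = x^2*(x - 1)^3

Step 2 — compute geometric multiplicities via the rank-nullity identity g(λ) = n − rank(A − λI):
  rank(A − (0)·I) = 4, so dim ker(A − (0)·I) = n − 4 = 1
  rank(A − (1)·I) = 4, so dim ker(A − (1)·I) = n − 4 = 1

Summary:
  λ = 0: algebraic multiplicity = 2, geometric multiplicity = 1
  λ = 1: algebraic multiplicity = 3, geometric multiplicity = 1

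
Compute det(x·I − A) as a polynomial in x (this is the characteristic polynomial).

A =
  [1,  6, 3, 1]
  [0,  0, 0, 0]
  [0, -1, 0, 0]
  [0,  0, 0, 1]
x^4 - 2*x^3 + x^2

Expanding det(x·I − A) (e.g. by cofactor expansion or by noting that A is similar to its Jordan form J, which has the same characteristic polynomial as A) gives
  χ_A(x) = x^4 - 2*x^3 + x^2
which factors as x^2*(x - 1)^2. The eigenvalues (with algebraic multiplicities) are λ = 0 with multiplicity 2, λ = 1 with multiplicity 2.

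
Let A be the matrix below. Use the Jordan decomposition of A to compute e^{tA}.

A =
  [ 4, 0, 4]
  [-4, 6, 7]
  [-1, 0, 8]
e^{tA} =
  [-2*t*exp(6*t) + exp(6*t), 0, 4*t*exp(6*t)]
  [t^2*exp(6*t)/2 - 4*t*exp(6*t), exp(6*t), -t^2*exp(6*t) + 7*t*exp(6*t)]
  [-t*exp(6*t), 0, 2*t*exp(6*t) + exp(6*t)]

Strategy: write A = P · J · P⁻¹ where J is a Jordan canonical form, so e^{tA} = P · e^{tJ} · P⁻¹, and e^{tJ} can be computed block-by-block.

A has Jordan form
J =
  [6, 1, 0]
  [0, 6, 1]
  [0, 0, 6]
(up to reordering of blocks).

Per-block formulas:
  For a 3×3 Jordan block J_3(6): exp(t · J_3(6)) = e^(6t)·(I + t·N + (t^2/2)·N^2), where N is the 3×3 nilpotent shift.

After assembling e^{tJ} and conjugating by P, we get:

e^{tA} =
  [-2*t*exp(6*t) + exp(6*t), 0, 4*t*exp(6*t)]
  [t^2*exp(6*t)/2 - 4*t*exp(6*t), exp(6*t), -t^2*exp(6*t) + 7*t*exp(6*t)]
  [-t*exp(6*t), 0, 2*t*exp(6*t) + exp(6*t)]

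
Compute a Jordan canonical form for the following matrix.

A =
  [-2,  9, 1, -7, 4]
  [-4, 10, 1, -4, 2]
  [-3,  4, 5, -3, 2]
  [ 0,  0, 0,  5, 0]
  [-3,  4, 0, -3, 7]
J_3(5) ⊕ J_1(5) ⊕ J_1(5)

The characteristic polynomial is
  det(x·I − A) = x^5 - 25*x^4 + 250*x^3 - 1250*x^2 + 3125*x - 3125 = (x - 5)^5

Eigenvalues and multiplicities (the geometric multiplicity of λ is n − rank(A − λI), which equals the number of Jordan blocks for λ):
  λ = 5: algebraic multiplicity = 5, geometric multiplicity = 3

Determining the block sizes for each eigenvalue:
  λ = 5: with am = 5 and gm = 3, the partition is not yet determined (e.g. several partitions of 5 into 3 parts exist). Let N = A − (5)·I. Computing rank(N^1) = 2, rank(N^2) = 1, rank(N^3) = 0; the number of blocks of size ≥ j is rank(N^{j−1}) − rank(N^j), giving [3, 1, 1]. So we have 1 block(s) of size 3, 2 block(s) of size 1 → block sizes [3, 1, 1]

Assembling the blocks gives a Jordan form
J =
  [5, 1, 0, 0, 0]
  [0, 5, 1, 0, 0]
  [0, 0, 5, 0, 0]
  [0, 0, 0, 5, 0]
  [0, 0, 0, 0, 5]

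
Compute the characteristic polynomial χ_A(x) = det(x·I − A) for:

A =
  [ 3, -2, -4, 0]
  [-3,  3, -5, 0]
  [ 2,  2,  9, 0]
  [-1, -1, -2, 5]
x^4 - 20*x^3 + 150*x^2 - 500*x + 625

Expanding det(x·I − A) (e.g. by cofactor expansion or by noting that A is similar to its Jordan form J, which has the same characteristic polynomial as A) gives
  χ_A(x) = x^4 - 20*x^3 + 150*x^2 - 500*x + 625
which factors as (x - 5)^4. The eigenvalues (with algebraic multiplicities) are λ = 5 with multiplicity 4.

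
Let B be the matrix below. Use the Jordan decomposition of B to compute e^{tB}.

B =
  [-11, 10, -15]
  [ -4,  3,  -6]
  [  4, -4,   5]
e^{tB} =
  [-10*t*exp(-t) + exp(-t), 10*t*exp(-t), -15*t*exp(-t)]
  [-4*t*exp(-t), 4*t*exp(-t) + exp(-t), -6*t*exp(-t)]
  [4*t*exp(-t), -4*t*exp(-t), 6*t*exp(-t) + exp(-t)]

Strategy: write B = P · J · P⁻¹ where J is a Jordan canonical form, so e^{tB} = P · e^{tJ} · P⁻¹, and e^{tJ} can be computed block-by-block.

B has Jordan form
J =
  [-1,  1,  0]
  [ 0, -1,  0]
  [ 0,  0, -1]
(up to reordering of blocks).

Per-block formulas:
  For a 1×1 block at λ = -1: exp(t · [-1]) = [e^(-1t)].
  For a 2×2 Jordan block J_2(-1): exp(t · J_2(-1)) = e^(-1t)·(I + t·N), where N is the 2×2 nilpotent shift.

After assembling e^{tJ} and conjugating by P, we get:

e^{tB} =
  [-10*t*exp(-t) + exp(-t), 10*t*exp(-t), -15*t*exp(-t)]
  [-4*t*exp(-t), 4*t*exp(-t) + exp(-t), -6*t*exp(-t)]
  [4*t*exp(-t), -4*t*exp(-t), 6*t*exp(-t) + exp(-t)]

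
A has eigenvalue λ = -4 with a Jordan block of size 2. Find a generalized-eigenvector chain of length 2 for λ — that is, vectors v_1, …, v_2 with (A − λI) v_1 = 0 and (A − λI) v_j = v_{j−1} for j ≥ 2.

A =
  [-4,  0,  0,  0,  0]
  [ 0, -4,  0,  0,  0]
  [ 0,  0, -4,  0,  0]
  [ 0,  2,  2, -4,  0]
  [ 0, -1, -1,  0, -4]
A Jordan chain for λ = -4 of length 2:
v_1 = (0, 0, 0, 2, -1)ᵀ
v_2 = (0, 1, 0, 0, 0)ᵀ

Let N = A − (-4)·I. We want v_2 with N^2 v_2 = 0 but N^1 v_2 ≠ 0; then v_{j-1} := N · v_j for j = 2, …, 2.

Pick v_2 = (0, 1, 0, 0, 0)ᵀ.
Then v_1 = N · v_2 = (0, 0, 0, 2, -1)ᵀ.

Sanity check: (A − (-4)·I) v_1 = (0, 0, 0, 0, 0)ᵀ = 0. ✓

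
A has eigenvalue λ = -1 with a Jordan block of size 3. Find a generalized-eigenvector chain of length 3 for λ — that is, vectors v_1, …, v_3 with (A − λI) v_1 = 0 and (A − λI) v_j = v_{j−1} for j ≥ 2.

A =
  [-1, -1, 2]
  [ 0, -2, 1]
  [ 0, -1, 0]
A Jordan chain for λ = -1 of length 3:
v_1 = (-1, 0, 0)ᵀ
v_2 = (-1, -1, -1)ᵀ
v_3 = (0, 1, 0)ᵀ

Let N = A − (-1)·I. We want v_3 with N^3 v_3 = 0 but N^2 v_3 ≠ 0; then v_{j-1} := N · v_j for j = 3, …, 2.

Pick v_3 = (0, 1, 0)ᵀ.
Then v_2 = N · v_3 = (-1, -1, -1)ᵀ.
Then v_1 = N · v_2 = (-1, 0, 0)ᵀ.

Sanity check: (A − (-1)·I) v_1 = (0, 0, 0)ᵀ = 0. ✓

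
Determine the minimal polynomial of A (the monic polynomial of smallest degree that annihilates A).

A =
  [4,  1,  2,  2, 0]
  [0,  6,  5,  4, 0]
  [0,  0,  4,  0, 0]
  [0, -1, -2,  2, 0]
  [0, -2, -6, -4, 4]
x^3 - 12*x^2 + 48*x - 64

The characteristic polynomial is χ_A(x) = (x - 4)^5, so the eigenvalues are known. The minimal polynomial is
  m_A(x) = Π_λ (x − λ)^{k_λ}
where k_λ is the size of the *largest* Jordan block for λ (equivalently, the smallest k with (A − λI)^k v = 0 for every generalised eigenvector v of λ).

  λ = 4: largest Jordan block has size 3, contributing (x − 4)^3

So m_A(x) = (x - 4)^3 = x^3 - 12*x^2 + 48*x - 64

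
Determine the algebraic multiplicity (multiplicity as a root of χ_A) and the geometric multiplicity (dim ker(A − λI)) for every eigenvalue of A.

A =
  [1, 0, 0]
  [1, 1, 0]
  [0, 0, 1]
λ = 1: alg = 3, geom = 2

Step 1 — factor the characteristic polynomial to read off the algebraic multiplicities:
  χ_A(x) = (x - 1)^3

Step 2 — compute geometric multiplicities via the rank-nullity identity g(λ) = n − rank(A − λI):
  rank(A − (1)·I) = 1, so dim ker(A − (1)·I) = n − 1 = 2

Summary:
  λ = 1: algebraic multiplicity = 3, geometric multiplicity = 2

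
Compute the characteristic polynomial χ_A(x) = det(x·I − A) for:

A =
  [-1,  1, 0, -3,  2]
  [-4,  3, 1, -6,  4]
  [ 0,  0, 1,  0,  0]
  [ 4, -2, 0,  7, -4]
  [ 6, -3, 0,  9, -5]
x^5 - 5*x^4 + 10*x^3 - 10*x^2 + 5*x - 1

Expanding det(x·I − A) (e.g. by cofactor expansion or by noting that A is similar to its Jordan form J, which has the same characteristic polynomial as A) gives
  χ_A(x) = x^5 - 5*x^4 + 10*x^3 - 10*x^2 + 5*x - 1
which factors as (x - 1)^5. The eigenvalues (with algebraic multiplicities) are λ = 1 with multiplicity 5.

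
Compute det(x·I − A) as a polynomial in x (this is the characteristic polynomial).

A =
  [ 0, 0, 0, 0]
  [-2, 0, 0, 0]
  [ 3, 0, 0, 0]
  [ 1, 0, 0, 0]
x^4

Expanding det(x·I − A) (e.g. by cofactor expansion or by noting that A is similar to its Jordan form J, which has the same characteristic polynomial as A) gives
  χ_A(x) = x^4
which factors as x^4. The eigenvalues (with algebraic multiplicities) are λ = 0 with multiplicity 4.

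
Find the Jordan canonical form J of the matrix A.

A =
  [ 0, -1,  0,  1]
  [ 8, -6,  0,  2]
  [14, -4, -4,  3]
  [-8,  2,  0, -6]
J_2(-4) ⊕ J_2(-4)

The characteristic polynomial is
  det(x·I − A) = x^4 + 16*x^3 + 96*x^2 + 256*x + 256 = (x + 4)^4

Eigenvalues and multiplicities (the geometric multiplicity of λ is n − rank(A − λI), which equals the number of Jordan blocks for λ):
  λ = -4: algebraic multiplicity = 4, geometric multiplicity = 2

Determining the block sizes for each eigenvalue:
  λ = -4: with am = 4 and gm = 2, the partition is not yet determined (e.g. several partitions of 4 into 2 parts exist). Let N = A − (-4)·I. Computing rank(N^1) = 2, rank(N^2) = 0; the number of blocks of size ≥ j is rank(N^{j−1}) − rank(N^j), giving [2, 2]. So we have 2 block(s) of size 2 → block sizes [2, 2]

Assembling the blocks gives a Jordan form
J =
  [-4,  1,  0,  0]
  [ 0, -4,  0,  0]
  [ 0,  0, -4,  1]
  [ 0,  0,  0, -4]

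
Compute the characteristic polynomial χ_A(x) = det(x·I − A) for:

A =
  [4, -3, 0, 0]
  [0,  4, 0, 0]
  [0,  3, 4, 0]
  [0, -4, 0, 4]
x^4 - 16*x^3 + 96*x^2 - 256*x + 256

Expanding det(x·I − A) (e.g. by cofactor expansion or by noting that A is similar to its Jordan form J, which has the same characteristic polynomial as A) gives
  χ_A(x) = x^4 - 16*x^3 + 96*x^2 - 256*x + 256
which factors as (x - 4)^4. The eigenvalues (with algebraic multiplicities) are λ = 4 with multiplicity 4.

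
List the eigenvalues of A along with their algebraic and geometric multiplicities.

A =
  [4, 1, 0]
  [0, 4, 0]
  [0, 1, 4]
λ = 4: alg = 3, geom = 2

Step 1 — factor the characteristic polynomial to read off the algebraic multiplicities:
  χ_A(x) = (x - 4)^3

Step 2 — compute geometric multiplicities via the rank-nullity identity g(λ) = n − rank(A − λI):
  rank(A − (4)·I) = 1, so dim ker(A − (4)·I) = n − 1 = 2

Summary:
  λ = 4: algebraic multiplicity = 3, geometric multiplicity = 2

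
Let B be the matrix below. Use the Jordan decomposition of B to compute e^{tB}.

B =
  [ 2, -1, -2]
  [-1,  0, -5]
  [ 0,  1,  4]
e^{tB} =
  [t^2*exp(2*t)/2 + exp(2*t), -t*exp(2*t), t^2*exp(2*t)/2 - 2*t*exp(2*t)]
  [t^2*exp(2*t) - t*exp(2*t), -2*t*exp(2*t) + exp(2*t), t^2*exp(2*t) - 5*t*exp(2*t)]
  [-t^2*exp(2*t)/2, t*exp(2*t), -t^2*exp(2*t)/2 + 2*t*exp(2*t) + exp(2*t)]

Strategy: write B = P · J · P⁻¹ where J is a Jordan canonical form, so e^{tB} = P · e^{tJ} · P⁻¹, and e^{tJ} can be computed block-by-block.

B has Jordan form
J =
  [2, 1, 0]
  [0, 2, 1]
  [0, 0, 2]
(up to reordering of blocks).

Per-block formulas:
  For a 3×3 Jordan block J_3(2): exp(t · J_3(2)) = e^(2t)·(I + t·N + (t^2/2)·N^2), where N is the 3×3 nilpotent shift.

After assembling e^{tJ} and conjugating by P, we get:

e^{tB} =
  [t^2*exp(2*t)/2 + exp(2*t), -t*exp(2*t), t^2*exp(2*t)/2 - 2*t*exp(2*t)]
  [t^2*exp(2*t) - t*exp(2*t), -2*t*exp(2*t) + exp(2*t), t^2*exp(2*t) - 5*t*exp(2*t)]
  [-t^2*exp(2*t)/2, t*exp(2*t), -t^2*exp(2*t)/2 + 2*t*exp(2*t) + exp(2*t)]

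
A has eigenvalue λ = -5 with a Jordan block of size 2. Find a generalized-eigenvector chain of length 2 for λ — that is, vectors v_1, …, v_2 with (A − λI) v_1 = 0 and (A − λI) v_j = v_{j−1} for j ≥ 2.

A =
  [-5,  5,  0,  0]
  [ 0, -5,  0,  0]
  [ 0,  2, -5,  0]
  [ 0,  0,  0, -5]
A Jordan chain for λ = -5 of length 2:
v_1 = (5, 0, 2, 0)ᵀ
v_2 = (0, 1, 0, 0)ᵀ

Let N = A − (-5)·I. We want v_2 with N^2 v_2 = 0 but N^1 v_2 ≠ 0; then v_{j-1} := N · v_j for j = 2, …, 2.

Pick v_2 = (0, 1, 0, 0)ᵀ.
Then v_1 = N · v_2 = (5, 0, 2, 0)ᵀ.

Sanity check: (A − (-5)·I) v_1 = (0, 0, 0, 0)ᵀ = 0. ✓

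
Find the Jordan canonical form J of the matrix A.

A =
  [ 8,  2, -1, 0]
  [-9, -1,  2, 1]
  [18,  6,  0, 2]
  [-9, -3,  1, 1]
J_2(2) ⊕ J_2(2)

The characteristic polynomial is
  det(x·I − A) = x^4 - 8*x^3 + 24*x^2 - 32*x + 16 = (x - 2)^4

Eigenvalues and multiplicities (the geometric multiplicity of λ is n − rank(A − λI), which equals the number of Jordan blocks for λ):
  λ = 2: algebraic multiplicity = 4, geometric multiplicity = 2

Determining the block sizes for each eigenvalue:
  λ = 2: with am = 4 and gm = 2, the partition is not yet determined (e.g. several partitions of 4 into 2 parts exist). Let N = A − (2)·I. Computing rank(N^1) = 2, rank(N^2) = 0; the number of blocks of size ≥ j is rank(N^{j−1}) − rank(N^j), giving [2, 2]. So we have 2 block(s) of size 2 → block sizes [2, 2]

Assembling the blocks gives a Jordan form
J =
  [2, 1, 0, 0]
  [0, 2, 0, 0]
  [0, 0, 2, 1]
  [0, 0, 0, 2]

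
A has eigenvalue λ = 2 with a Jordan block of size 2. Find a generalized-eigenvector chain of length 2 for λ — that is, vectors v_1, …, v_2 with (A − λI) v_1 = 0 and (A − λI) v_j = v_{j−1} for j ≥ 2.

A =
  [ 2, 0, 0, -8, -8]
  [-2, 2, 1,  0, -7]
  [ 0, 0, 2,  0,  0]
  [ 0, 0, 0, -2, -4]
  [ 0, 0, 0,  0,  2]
A Jordan chain for λ = 2 of length 2:
v_1 = (0, -2, 0, 0, 0)ᵀ
v_2 = (1, 0, 0, 0, 0)ᵀ

Let N = A − (2)·I. We want v_2 with N^2 v_2 = 0 but N^1 v_2 ≠ 0; then v_{j-1} := N · v_j for j = 2, …, 2.

Pick v_2 = (1, 0, 0, 0, 0)ᵀ.
Then v_1 = N · v_2 = (0, -2, 0, 0, 0)ᵀ.

Sanity check: (A − (2)·I) v_1 = (0, 0, 0, 0, 0)ᵀ = 0. ✓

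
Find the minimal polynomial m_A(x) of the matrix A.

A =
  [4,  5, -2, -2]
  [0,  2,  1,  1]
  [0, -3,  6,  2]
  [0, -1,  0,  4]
x^3 - 12*x^2 + 48*x - 64

The characteristic polynomial is χ_A(x) = (x - 4)^4, so the eigenvalues are known. The minimal polynomial is
  m_A(x) = Π_λ (x − λ)^{k_λ}
where k_λ is the size of the *largest* Jordan block for λ (equivalently, the smallest k with (A − λI)^k v = 0 for every generalised eigenvector v of λ).

  λ = 4: largest Jordan block has size 3, contributing (x − 4)^3

So m_A(x) = (x - 4)^3 = x^3 - 12*x^2 + 48*x - 64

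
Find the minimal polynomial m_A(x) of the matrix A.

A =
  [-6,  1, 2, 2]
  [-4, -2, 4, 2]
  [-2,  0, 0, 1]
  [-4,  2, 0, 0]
x^2 + 4*x + 4

The characteristic polynomial is χ_A(x) = (x + 2)^4, so the eigenvalues are known. The minimal polynomial is
  m_A(x) = Π_λ (x − λ)^{k_λ}
where k_λ is the size of the *largest* Jordan block for λ (equivalently, the smallest k with (A − λI)^k v = 0 for every generalised eigenvector v of λ).

  λ = -2: largest Jordan block has size 2, contributing (x + 2)^2

So m_A(x) = (x + 2)^2 = x^2 + 4*x + 4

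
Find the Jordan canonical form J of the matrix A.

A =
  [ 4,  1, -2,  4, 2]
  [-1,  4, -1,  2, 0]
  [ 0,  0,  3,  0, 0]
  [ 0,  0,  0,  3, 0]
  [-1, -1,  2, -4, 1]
J_3(3) ⊕ J_1(3) ⊕ J_1(3)

The characteristic polynomial is
  det(x·I − A) = x^5 - 15*x^4 + 90*x^3 - 270*x^2 + 405*x - 243 = (x - 3)^5

Eigenvalues and multiplicities (the geometric multiplicity of λ is n − rank(A − λI), which equals the number of Jordan blocks for λ):
  λ = 3: algebraic multiplicity = 5, geometric multiplicity = 3

Determining the block sizes for each eigenvalue:
  λ = 3: with am = 5 and gm = 3, the partition is not yet determined (e.g. several partitions of 5 into 3 parts exist). Let N = A − (3)·I. Computing rank(N^1) = 2, rank(N^2) = 1, rank(N^3) = 0; the number of blocks of size ≥ j is rank(N^{j−1}) − rank(N^j), giving [3, 1, 1]. So we have 1 block(s) of size 3, 2 block(s) of size 1 → block sizes [3, 1, 1]

Assembling the blocks gives a Jordan form
J =
  [3, 1, 0, 0, 0]
  [0, 3, 1, 0, 0]
  [0, 0, 3, 0, 0]
  [0, 0, 0, 3, 0]
  [0, 0, 0, 0, 3]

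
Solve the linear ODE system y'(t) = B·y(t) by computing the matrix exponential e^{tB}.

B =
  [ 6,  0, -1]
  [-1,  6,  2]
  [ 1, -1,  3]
e^{tB} =
  [t*exp(5*t) + exp(5*t), t^2*exp(5*t)/2, t^2*exp(5*t)/2 - t*exp(5*t)]
  [-t*exp(5*t), -t^2*exp(5*t)/2 + t*exp(5*t) + exp(5*t), -t^2*exp(5*t)/2 + 2*t*exp(5*t)]
  [t*exp(5*t), t^2*exp(5*t)/2 - t*exp(5*t), t^2*exp(5*t)/2 - 2*t*exp(5*t) + exp(5*t)]

Strategy: write B = P · J · P⁻¹ where J is a Jordan canonical form, so e^{tB} = P · e^{tJ} · P⁻¹, and e^{tJ} can be computed block-by-block.

B has Jordan form
J =
  [5, 1, 0]
  [0, 5, 1]
  [0, 0, 5]
(up to reordering of blocks).

Per-block formulas:
  For a 3×3 Jordan block J_3(5): exp(t · J_3(5)) = e^(5t)·(I + t·N + (t^2/2)·N^2), where N is the 3×3 nilpotent shift.

After assembling e^{tJ} and conjugating by P, we get:

e^{tB} =
  [t*exp(5*t) + exp(5*t), t^2*exp(5*t)/2, t^2*exp(5*t)/2 - t*exp(5*t)]
  [-t*exp(5*t), -t^2*exp(5*t)/2 + t*exp(5*t) + exp(5*t), -t^2*exp(5*t)/2 + 2*t*exp(5*t)]
  [t*exp(5*t), t^2*exp(5*t)/2 - t*exp(5*t), t^2*exp(5*t)/2 - 2*t*exp(5*t) + exp(5*t)]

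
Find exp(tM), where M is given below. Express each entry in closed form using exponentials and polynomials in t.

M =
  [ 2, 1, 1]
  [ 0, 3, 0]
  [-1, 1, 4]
e^{tM} =
  [-t*exp(3*t) + exp(3*t), t*exp(3*t), t*exp(3*t)]
  [0, exp(3*t), 0]
  [-t*exp(3*t), t*exp(3*t), t*exp(3*t) + exp(3*t)]

Strategy: write M = P · J · P⁻¹ where J is a Jordan canonical form, so e^{tM} = P · e^{tJ} · P⁻¹, and e^{tJ} can be computed block-by-block.

M has Jordan form
J =
  [3, 1, 0]
  [0, 3, 0]
  [0, 0, 3]
(up to reordering of blocks).

Per-block formulas:
  For a 1×1 block at λ = 3: exp(t · [3]) = [e^(3t)].
  For a 2×2 Jordan block J_2(3): exp(t · J_2(3)) = e^(3t)·(I + t·N), where N is the 2×2 nilpotent shift.

After assembling e^{tJ} and conjugating by P, we get:

e^{tM} =
  [-t*exp(3*t) + exp(3*t), t*exp(3*t), t*exp(3*t)]
  [0, exp(3*t), 0]
  [-t*exp(3*t), t*exp(3*t), t*exp(3*t) + exp(3*t)]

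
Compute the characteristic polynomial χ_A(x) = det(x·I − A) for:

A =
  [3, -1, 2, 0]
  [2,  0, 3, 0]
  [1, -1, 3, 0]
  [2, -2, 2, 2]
x^4 - 8*x^3 + 24*x^2 - 32*x + 16

Expanding det(x·I − A) (e.g. by cofactor expansion or by noting that A is similar to its Jordan form J, which has the same characteristic polynomial as A) gives
  χ_A(x) = x^4 - 8*x^3 + 24*x^2 - 32*x + 16
which factors as (x - 2)^4. The eigenvalues (with algebraic multiplicities) are λ = 2 with multiplicity 4.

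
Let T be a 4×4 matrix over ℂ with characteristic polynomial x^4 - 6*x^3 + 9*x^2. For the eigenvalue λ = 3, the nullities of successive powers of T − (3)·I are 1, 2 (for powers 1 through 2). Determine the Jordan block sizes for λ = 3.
Block sizes for λ = 3: [2]

From the dimensions of kernels of powers, the number of Jordan blocks of size at least j is d_j − d_{j−1} where d_j = dim ker(N^j) (with d_0 = 0). Computing the differences gives [1, 1].
The number of blocks of size exactly k is (#blocks of size ≥ k) − (#blocks of size ≥ k + 1), so the partition is: 1 block(s) of size 2.
In nonincreasing order the block sizes are [2].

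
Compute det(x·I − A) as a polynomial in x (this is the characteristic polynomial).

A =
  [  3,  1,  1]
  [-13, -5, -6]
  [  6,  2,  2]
x^3

Expanding det(x·I − A) (e.g. by cofactor expansion or by noting that A is similar to its Jordan form J, which has the same characteristic polynomial as A) gives
  χ_A(x) = x^3
which factors as x^3. The eigenvalues (with algebraic multiplicities) are λ = 0 with multiplicity 3.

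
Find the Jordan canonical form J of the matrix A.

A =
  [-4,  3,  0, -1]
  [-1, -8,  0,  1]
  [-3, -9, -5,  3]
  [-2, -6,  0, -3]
J_2(-5) ⊕ J_1(-5) ⊕ J_1(-5)

The characteristic polynomial is
  det(x·I − A) = x^4 + 20*x^3 + 150*x^2 + 500*x + 625 = (x + 5)^4

Eigenvalues and multiplicities (the geometric multiplicity of λ is n − rank(A − λI), which equals the number of Jordan blocks for λ):
  λ = -5: algebraic multiplicity = 4, geometric multiplicity = 3

Determining the block sizes for each eigenvalue:
  λ = -5: 3 blocks summing to 4 forces exactly one block of size 2 and the rest size 1 → block sizes [2, 1, 1]

Assembling the blocks gives a Jordan form
J =
  [-5,  1,  0,  0]
  [ 0, -5,  0,  0]
  [ 0,  0, -5,  0]
  [ 0,  0,  0, -5]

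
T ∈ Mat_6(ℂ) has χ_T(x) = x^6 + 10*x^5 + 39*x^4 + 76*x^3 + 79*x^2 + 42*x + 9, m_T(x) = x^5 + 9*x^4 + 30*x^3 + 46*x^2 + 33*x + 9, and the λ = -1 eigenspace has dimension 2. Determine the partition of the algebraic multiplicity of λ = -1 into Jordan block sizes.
Block sizes for λ = -1: [3, 1]

Step 1 — from the characteristic polynomial, algebraic multiplicity of λ = -1 is 4. From dim ker(T − (-1)·I) = 2, there are exactly 2 Jordan blocks for λ = -1.
Step 2 — from the minimal polynomial, the factor (x + 1)^3 tells us the largest block for λ = -1 has size 3.
Step 3 — with total size 4, 2 blocks, and largest block 3, the block sizes (in nonincreasing order) are [3, 1].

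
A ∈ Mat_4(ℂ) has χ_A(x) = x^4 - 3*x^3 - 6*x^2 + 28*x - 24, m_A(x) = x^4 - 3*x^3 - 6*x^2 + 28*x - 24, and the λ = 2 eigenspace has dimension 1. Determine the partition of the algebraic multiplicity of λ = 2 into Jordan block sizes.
Block sizes for λ = 2: [3]

Step 1 — from the characteristic polynomial, algebraic multiplicity of λ = 2 is 3. From dim ker(A − (2)·I) = 1, there are exactly 1 Jordan blocks for λ = 2.
Step 2 — from the minimal polynomial, the factor (x − 2)^3 tells us the largest block for λ = 2 has size 3.
Step 3 — with total size 3, 1 blocks, and largest block 3, the block sizes (in nonincreasing order) are [3].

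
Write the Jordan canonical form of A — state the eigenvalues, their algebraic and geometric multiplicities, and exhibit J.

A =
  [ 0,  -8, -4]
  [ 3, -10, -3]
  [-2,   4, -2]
J_2(-4) ⊕ J_1(-4)

The characteristic polynomial is
  det(x·I − A) = x^3 + 12*x^2 + 48*x + 64 = (x + 4)^3

Eigenvalues and multiplicities (the geometric multiplicity of λ is n − rank(A − λI), which equals the number of Jordan blocks for λ):
  λ = -4: algebraic multiplicity = 3, geometric multiplicity = 2

Determining the block sizes for each eigenvalue:
  λ = -4: 2 blocks summing to 3 forces exactly one block of size 2 and the rest size 1 → block sizes [2, 1]

Assembling the blocks gives a Jordan form
J =
  [-4,  1,  0]
  [ 0, -4,  0]
  [ 0,  0, -4]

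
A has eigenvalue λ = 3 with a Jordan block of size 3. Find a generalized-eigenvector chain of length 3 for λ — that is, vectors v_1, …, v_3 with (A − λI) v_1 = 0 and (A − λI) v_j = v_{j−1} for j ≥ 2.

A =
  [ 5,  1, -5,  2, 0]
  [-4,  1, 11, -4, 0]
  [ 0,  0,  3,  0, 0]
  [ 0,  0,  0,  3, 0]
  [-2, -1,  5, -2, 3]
A Jordan chain for λ = 3 of length 3:
v_1 = (1, -2, 0, 0, -1)ᵀ
v_2 = (-5, 11, 0, 0, 5)ᵀ
v_3 = (0, 0, 1, 0, 0)ᵀ

Let N = A − (3)·I. We want v_3 with N^3 v_3 = 0 but N^2 v_3 ≠ 0; then v_{j-1} := N · v_j for j = 3, …, 2.

Pick v_3 = (0, 0, 1, 0, 0)ᵀ.
Then v_2 = N · v_3 = (-5, 11, 0, 0, 5)ᵀ.
Then v_1 = N · v_2 = (1, -2, 0, 0, -1)ᵀ.

Sanity check: (A − (3)·I) v_1 = (0, 0, 0, 0, 0)ᵀ = 0. ✓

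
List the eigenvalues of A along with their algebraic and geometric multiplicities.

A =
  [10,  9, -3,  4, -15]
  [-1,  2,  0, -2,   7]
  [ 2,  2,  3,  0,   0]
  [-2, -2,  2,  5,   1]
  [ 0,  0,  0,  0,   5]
λ = 5: alg = 5, geom = 2

Step 1 — factor the characteristic polynomial to read off the algebraic multiplicities:
  χ_A(x) = (x - 5)^5

Step 2 — compute geometric multiplicities via the rank-nullity identity g(λ) = n − rank(A − λI):
  rank(A − (5)·I) = 3, so dim ker(A − (5)·I) = n − 3 = 2

Summary:
  λ = 5: algebraic multiplicity = 5, geometric multiplicity = 2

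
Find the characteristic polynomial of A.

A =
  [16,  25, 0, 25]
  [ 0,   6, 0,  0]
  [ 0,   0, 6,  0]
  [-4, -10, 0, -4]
x^4 - 24*x^3 + 216*x^2 - 864*x + 1296

Expanding det(x·I − A) (e.g. by cofactor expansion or by noting that A is similar to its Jordan form J, which has the same characteristic polynomial as A) gives
  χ_A(x) = x^4 - 24*x^3 + 216*x^2 - 864*x + 1296
which factors as (x - 6)^4. The eigenvalues (with algebraic multiplicities) are λ = 6 with multiplicity 4.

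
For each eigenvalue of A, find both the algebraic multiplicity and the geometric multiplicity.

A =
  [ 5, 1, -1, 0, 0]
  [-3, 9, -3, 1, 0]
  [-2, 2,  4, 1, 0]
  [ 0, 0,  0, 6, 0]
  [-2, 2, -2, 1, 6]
λ = 6: alg = 5, geom = 3

Step 1 — factor the characteristic polynomial to read off the algebraic multiplicities:
  χ_A(x) = (x - 6)^5

Step 2 — compute geometric multiplicities via the rank-nullity identity g(λ) = n − rank(A − λI):
  rank(A − (6)·I) = 2, so dim ker(A − (6)·I) = n − 2 = 3

Summary:
  λ = 6: algebraic multiplicity = 5, geometric multiplicity = 3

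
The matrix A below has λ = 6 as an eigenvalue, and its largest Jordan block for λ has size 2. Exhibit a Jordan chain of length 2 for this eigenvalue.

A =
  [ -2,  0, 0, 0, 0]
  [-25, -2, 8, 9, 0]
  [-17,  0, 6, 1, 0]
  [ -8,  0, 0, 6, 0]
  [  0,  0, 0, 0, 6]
A Jordan chain for λ = 6 of length 2:
v_1 = (0, 1, 1, 0, 0)ᵀ
v_2 = (0, 1, 0, 1, 0)ᵀ

Let N = A − (6)·I. We want v_2 with N^2 v_2 = 0 but N^1 v_2 ≠ 0; then v_{j-1} := N · v_j for j = 2, …, 2.

Pick v_2 = (0, 1, 0, 1, 0)ᵀ.
Then v_1 = N · v_2 = (0, 1, 1, 0, 0)ᵀ.

Sanity check: (A − (6)·I) v_1 = (0, 0, 0, 0, 0)ᵀ = 0. ✓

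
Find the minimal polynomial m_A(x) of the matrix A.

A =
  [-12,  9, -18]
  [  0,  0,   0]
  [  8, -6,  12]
x^2

The characteristic polynomial is χ_A(x) = x^3, so the eigenvalues are known. The minimal polynomial is
  m_A(x) = Π_λ (x − λ)^{k_λ}
where k_λ is the size of the *largest* Jordan block for λ (equivalently, the smallest k with (A − λI)^k v = 0 for every generalised eigenvector v of λ).

  λ = 0: largest Jordan block has size 2, contributing (x − 0)^2

So m_A(x) = x^2 = x^2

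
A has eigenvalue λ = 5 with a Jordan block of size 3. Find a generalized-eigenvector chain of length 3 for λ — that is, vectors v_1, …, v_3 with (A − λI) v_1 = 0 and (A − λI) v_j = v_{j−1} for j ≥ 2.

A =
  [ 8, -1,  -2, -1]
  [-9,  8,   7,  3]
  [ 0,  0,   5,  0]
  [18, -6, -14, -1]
A Jordan chain for λ = 5 of length 3:
v_1 = (1, -3, 0, 6)ᵀ
v_2 = (-2, 7, 0, -14)ᵀ
v_3 = (0, 0, 1, 0)ᵀ

Let N = A − (5)·I. We want v_3 with N^3 v_3 = 0 but N^2 v_3 ≠ 0; then v_{j-1} := N · v_j for j = 3, …, 2.

Pick v_3 = (0, 0, 1, 0)ᵀ.
Then v_2 = N · v_3 = (-2, 7, 0, -14)ᵀ.
Then v_1 = N · v_2 = (1, -3, 0, 6)ᵀ.

Sanity check: (A − (5)·I) v_1 = (0, 0, 0, 0)ᵀ = 0. ✓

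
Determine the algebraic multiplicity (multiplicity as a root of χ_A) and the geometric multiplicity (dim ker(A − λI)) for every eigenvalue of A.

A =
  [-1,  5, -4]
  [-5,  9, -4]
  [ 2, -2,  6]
λ = 4: alg = 2, geom = 1; λ = 6: alg = 1, geom = 1

Step 1 — factor the characteristic polynomial to read off the algebraic multiplicities:
  χ_A(x) = (x - 6)*(x - 4)^2

Step 2 — compute geometric multiplicities via the rank-nullity identity g(λ) = n − rank(A − λI):
  rank(A − (4)·I) = 2, so dim ker(A − (4)·I) = n − 2 = 1
  rank(A − (6)·I) = 2, so dim ker(A − (6)·I) = n − 2 = 1

Summary:
  λ = 4: algebraic multiplicity = 2, geometric multiplicity = 1
  λ = 6: algebraic multiplicity = 1, geometric multiplicity = 1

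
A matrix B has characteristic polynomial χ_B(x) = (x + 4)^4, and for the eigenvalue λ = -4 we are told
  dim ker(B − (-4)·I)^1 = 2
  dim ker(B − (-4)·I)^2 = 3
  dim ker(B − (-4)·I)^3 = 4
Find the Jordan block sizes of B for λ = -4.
Block sizes for λ = -4: [3, 1]

From the dimensions of kernels of powers, the number of Jordan blocks of size at least j is d_j − d_{j−1} where d_j = dim ker(N^j) (with d_0 = 0). Computing the differences gives [2, 1, 1].
The number of blocks of size exactly k is (#blocks of size ≥ k) − (#blocks of size ≥ k + 1), so the partition is: 1 block(s) of size 1, 1 block(s) of size 3.
In nonincreasing order the block sizes are [3, 1].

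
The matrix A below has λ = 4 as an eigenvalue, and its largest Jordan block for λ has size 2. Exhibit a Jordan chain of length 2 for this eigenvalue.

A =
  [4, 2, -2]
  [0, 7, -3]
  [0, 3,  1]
A Jordan chain for λ = 4 of length 2:
v_1 = (2, 3, 3)ᵀ
v_2 = (0, 1, 0)ᵀ

Let N = A − (4)·I. We want v_2 with N^2 v_2 = 0 but N^1 v_2 ≠ 0; then v_{j-1} := N · v_j for j = 2, …, 2.

Pick v_2 = (0, 1, 0)ᵀ.
Then v_1 = N · v_2 = (2, 3, 3)ᵀ.

Sanity check: (A − (4)·I) v_1 = (0, 0, 0)ᵀ = 0. ✓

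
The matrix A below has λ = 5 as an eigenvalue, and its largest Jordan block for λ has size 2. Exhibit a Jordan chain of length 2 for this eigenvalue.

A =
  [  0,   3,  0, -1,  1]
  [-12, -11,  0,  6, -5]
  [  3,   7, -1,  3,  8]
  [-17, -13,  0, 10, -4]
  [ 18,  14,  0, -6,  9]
A Jordan chain for λ = 5 of length 2:
v_1 = (0, 2, -2, 2, -4)ᵀ
v_2 = (0, 1, 3, 3, 0)ᵀ

Let N = A − (5)·I. We want v_2 with N^2 v_2 = 0 but N^1 v_2 ≠ 0; then v_{j-1} := N · v_j for j = 2, …, 2.

Pick v_2 = (0, 1, 3, 3, 0)ᵀ.
Then v_1 = N · v_2 = (0, 2, -2, 2, -4)ᵀ.

Sanity check: (A − (5)·I) v_1 = (0, 0, 0, 0, 0)ᵀ = 0. ✓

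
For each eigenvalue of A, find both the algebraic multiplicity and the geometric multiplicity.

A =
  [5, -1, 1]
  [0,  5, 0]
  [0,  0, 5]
λ = 5: alg = 3, geom = 2

Step 1 — factor the characteristic polynomial to read off the algebraic multiplicities:
  χ_A(x) = (x - 5)^3

Step 2 — compute geometric multiplicities via the rank-nullity identity g(λ) = n − rank(A − λI):
  rank(A − (5)·I) = 1, so dim ker(A − (5)·I) = n − 1 = 2

Summary:
  λ = 5: algebraic multiplicity = 3, geometric multiplicity = 2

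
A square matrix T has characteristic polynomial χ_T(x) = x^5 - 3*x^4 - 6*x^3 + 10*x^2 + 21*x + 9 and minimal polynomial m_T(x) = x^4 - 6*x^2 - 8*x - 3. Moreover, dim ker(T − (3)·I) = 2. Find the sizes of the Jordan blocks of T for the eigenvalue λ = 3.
Block sizes for λ = 3: [1, 1]

Step 1 — from the characteristic polynomial, algebraic multiplicity of λ = 3 is 2. From dim ker(T − (3)·I) = 2, there are exactly 2 Jordan blocks for λ = 3.
Step 2 — from the minimal polynomial, the factor (x − 3) tells us the largest block for λ = 3 has size 1.
Step 3 — with total size 2, 2 blocks, and largest block 1, the block sizes (in nonincreasing order) are [1, 1].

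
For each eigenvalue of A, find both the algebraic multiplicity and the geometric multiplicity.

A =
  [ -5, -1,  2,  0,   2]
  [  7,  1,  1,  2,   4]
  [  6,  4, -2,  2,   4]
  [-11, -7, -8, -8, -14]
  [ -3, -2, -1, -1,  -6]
λ = -4: alg = 5, geom = 2

Step 1 — factor the characteristic polynomial to read off the algebraic multiplicities:
  χ_A(x) = (x + 4)^5

Step 2 — compute geometric multiplicities via the rank-nullity identity g(λ) = n − rank(A − λI):
  rank(A − (-4)·I) = 3, so dim ker(A − (-4)·I) = n − 3 = 2

Summary:
  λ = -4: algebraic multiplicity = 5, geometric multiplicity = 2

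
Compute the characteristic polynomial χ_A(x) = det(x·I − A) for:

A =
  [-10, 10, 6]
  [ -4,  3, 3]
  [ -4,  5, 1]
x^3 + 6*x^2 + 12*x + 8

Expanding det(x·I − A) (e.g. by cofactor expansion or by noting that A is similar to its Jordan form J, which has the same characteristic polynomial as A) gives
  χ_A(x) = x^3 + 6*x^2 + 12*x + 8
which factors as (x + 2)^3. The eigenvalues (with algebraic multiplicities) are λ = -2 with multiplicity 3.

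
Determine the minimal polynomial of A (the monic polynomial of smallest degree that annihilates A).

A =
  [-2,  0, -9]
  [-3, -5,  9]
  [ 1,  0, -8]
x^2 + 10*x + 25

The characteristic polynomial is χ_A(x) = (x + 5)^3, so the eigenvalues are known. The minimal polynomial is
  m_A(x) = Π_λ (x − λ)^{k_λ}
where k_λ is the size of the *largest* Jordan block for λ (equivalently, the smallest k with (A − λI)^k v = 0 for every generalised eigenvector v of λ).

  λ = -5: largest Jordan block has size 2, contributing (x + 5)^2

So m_A(x) = (x + 5)^2 = x^2 + 10*x + 25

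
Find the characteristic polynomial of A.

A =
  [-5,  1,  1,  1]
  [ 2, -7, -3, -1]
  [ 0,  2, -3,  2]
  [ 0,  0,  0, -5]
x^4 + 20*x^3 + 150*x^2 + 500*x + 625

Expanding det(x·I − A) (e.g. by cofactor expansion or by noting that A is similar to its Jordan form J, which has the same characteristic polynomial as A) gives
  χ_A(x) = x^4 + 20*x^3 + 150*x^2 + 500*x + 625
which factors as (x + 5)^4. The eigenvalues (with algebraic multiplicities) are λ = -5 with multiplicity 4.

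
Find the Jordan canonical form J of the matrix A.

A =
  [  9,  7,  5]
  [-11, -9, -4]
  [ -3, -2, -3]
J_3(-1)

The characteristic polynomial is
  det(x·I − A) = x^3 + 3*x^2 + 3*x + 1 = (x + 1)^3

Eigenvalues and multiplicities (the geometric multiplicity of λ is n − rank(A − λI), which equals the number of Jordan blocks for λ):
  λ = -1: algebraic multiplicity = 3, geometric multiplicity = 1

Determining the block sizes for each eigenvalue:
  λ = -1: one block (gm = 1), so the single block has size am = 3 → block sizes [3]

Assembling the blocks gives a Jordan form
J =
  [-1,  1,  0]
  [ 0, -1,  1]
  [ 0,  0, -1]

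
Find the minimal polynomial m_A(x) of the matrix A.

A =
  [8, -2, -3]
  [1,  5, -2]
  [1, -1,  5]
x^3 - 18*x^2 + 108*x - 216

The characteristic polynomial is χ_A(x) = (x - 6)^3, so the eigenvalues are known. The minimal polynomial is
  m_A(x) = Π_λ (x − λ)^{k_λ}
where k_λ is the size of the *largest* Jordan block for λ (equivalently, the smallest k with (A − λI)^k v = 0 for every generalised eigenvector v of λ).

  λ = 6: largest Jordan block has size 3, contributing (x − 6)^3

So m_A(x) = (x - 6)^3 = x^3 - 18*x^2 + 108*x - 216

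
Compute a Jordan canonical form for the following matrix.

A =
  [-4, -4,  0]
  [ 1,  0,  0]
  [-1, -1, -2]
J_3(-2)

The characteristic polynomial is
  det(x·I − A) = x^3 + 6*x^2 + 12*x + 8 = (x + 2)^3

Eigenvalues and multiplicities (the geometric multiplicity of λ is n − rank(A − λI), which equals the number of Jordan blocks for λ):
  λ = -2: algebraic multiplicity = 3, geometric multiplicity = 1

Determining the block sizes for each eigenvalue:
  λ = -2: one block (gm = 1), so the single block has size am = 3 → block sizes [3]

Assembling the blocks gives a Jordan form
J =
  [-2,  1,  0]
  [ 0, -2,  1]
  [ 0,  0, -2]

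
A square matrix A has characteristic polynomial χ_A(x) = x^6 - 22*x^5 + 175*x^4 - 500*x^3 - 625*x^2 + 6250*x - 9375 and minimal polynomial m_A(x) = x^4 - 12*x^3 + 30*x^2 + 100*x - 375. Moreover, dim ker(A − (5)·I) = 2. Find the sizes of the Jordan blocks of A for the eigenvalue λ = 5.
Block sizes for λ = 5: [3, 2]

Step 1 — from the characteristic polynomial, algebraic multiplicity of λ = 5 is 5. From dim ker(A − (5)·I) = 2, there are exactly 2 Jordan blocks for λ = 5.
Step 2 — from the minimal polynomial, the factor (x − 5)^3 tells us the largest block for λ = 5 has size 3.
Step 3 — with total size 5, 2 blocks, and largest block 3, the block sizes (in nonincreasing order) are [3, 2].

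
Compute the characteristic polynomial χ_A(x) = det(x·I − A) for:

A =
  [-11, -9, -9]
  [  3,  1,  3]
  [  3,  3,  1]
x^3 + 9*x^2 + 24*x + 20

Expanding det(x·I − A) (e.g. by cofactor expansion or by noting that A is similar to its Jordan form J, which has the same characteristic polynomial as A) gives
  χ_A(x) = x^3 + 9*x^2 + 24*x + 20
which factors as (x + 2)^2*(x + 5). The eigenvalues (with algebraic multiplicities) are λ = -5 with multiplicity 1, λ = -2 with multiplicity 2.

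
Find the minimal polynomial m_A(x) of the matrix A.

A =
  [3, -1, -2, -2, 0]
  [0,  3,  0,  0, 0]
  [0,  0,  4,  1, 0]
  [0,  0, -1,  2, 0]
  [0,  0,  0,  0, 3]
x^2 - 6*x + 9

The characteristic polynomial is χ_A(x) = (x - 3)^5, so the eigenvalues are known. The minimal polynomial is
  m_A(x) = Π_λ (x − λ)^{k_λ}
where k_λ is the size of the *largest* Jordan block for λ (equivalently, the smallest k with (A − λI)^k v = 0 for every generalised eigenvector v of λ).

  λ = 3: largest Jordan block has size 2, contributing (x − 3)^2

So m_A(x) = (x - 3)^2 = x^2 - 6*x + 9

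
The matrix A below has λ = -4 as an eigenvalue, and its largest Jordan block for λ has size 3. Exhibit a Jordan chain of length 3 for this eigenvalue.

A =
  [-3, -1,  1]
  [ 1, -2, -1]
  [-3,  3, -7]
A Jordan chain for λ = -4 of length 3:
v_1 = (-3, 6, 9)ᵀ
v_2 = (1, 1, -3)ᵀ
v_3 = (1, 0, 0)ᵀ

Let N = A − (-4)·I. We want v_3 with N^3 v_3 = 0 but N^2 v_3 ≠ 0; then v_{j-1} := N · v_j for j = 3, …, 2.

Pick v_3 = (1, 0, 0)ᵀ.
Then v_2 = N · v_3 = (1, 1, -3)ᵀ.
Then v_1 = N · v_2 = (-3, 6, 9)ᵀ.

Sanity check: (A − (-4)·I) v_1 = (0, 0, 0)ᵀ = 0. ✓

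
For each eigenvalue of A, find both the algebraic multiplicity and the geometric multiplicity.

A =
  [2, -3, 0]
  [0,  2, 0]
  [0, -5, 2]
λ = 2: alg = 3, geom = 2

Step 1 — factor the characteristic polynomial to read off the algebraic multiplicities:
  χ_A(x) = (x - 2)^3

Step 2 — compute geometric multiplicities via the rank-nullity identity g(λ) = n − rank(A − λI):
  rank(A − (2)·I) = 1, so dim ker(A − (2)·I) = n − 1 = 2

Summary:
  λ = 2: algebraic multiplicity = 3, geometric multiplicity = 2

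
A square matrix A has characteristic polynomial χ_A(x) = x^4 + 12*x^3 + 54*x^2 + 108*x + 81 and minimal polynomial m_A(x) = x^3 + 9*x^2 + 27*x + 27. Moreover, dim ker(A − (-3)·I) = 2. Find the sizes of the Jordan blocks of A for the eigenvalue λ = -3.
Block sizes for λ = -3: [3, 1]

Step 1 — from the characteristic polynomial, algebraic multiplicity of λ = -3 is 4. From dim ker(A − (-3)·I) = 2, there are exactly 2 Jordan blocks for λ = -3.
Step 2 — from the minimal polynomial, the factor (x + 3)^3 tells us the largest block for λ = -3 has size 3.
Step 3 — with total size 4, 2 blocks, and largest block 3, the block sizes (in nonincreasing order) are [3, 1].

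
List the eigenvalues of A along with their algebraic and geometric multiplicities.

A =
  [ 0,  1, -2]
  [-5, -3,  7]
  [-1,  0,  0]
λ = -1: alg = 3, geom = 1

Step 1 — factor the characteristic polynomial to read off the algebraic multiplicities:
  χ_A(x) = (x + 1)^3

Step 2 — compute geometric multiplicities via the rank-nullity identity g(λ) = n − rank(A − λI):
  rank(A − (-1)·I) = 2, so dim ker(A − (-1)·I) = n − 2 = 1

Summary:
  λ = -1: algebraic multiplicity = 3, geometric multiplicity = 1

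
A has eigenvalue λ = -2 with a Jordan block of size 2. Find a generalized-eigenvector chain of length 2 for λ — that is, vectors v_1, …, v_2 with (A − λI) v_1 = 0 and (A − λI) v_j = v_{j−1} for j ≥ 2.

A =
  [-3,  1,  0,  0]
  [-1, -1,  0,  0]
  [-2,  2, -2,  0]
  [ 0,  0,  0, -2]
A Jordan chain for λ = -2 of length 2:
v_1 = (-1, -1, -2, 0)ᵀ
v_2 = (1, 0, 0, 0)ᵀ

Let N = A − (-2)·I. We want v_2 with N^2 v_2 = 0 but N^1 v_2 ≠ 0; then v_{j-1} := N · v_j for j = 2, …, 2.

Pick v_2 = (1, 0, 0, 0)ᵀ.
Then v_1 = N · v_2 = (-1, -1, -2, 0)ᵀ.

Sanity check: (A − (-2)·I) v_1 = (0, 0, 0, 0)ᵀ = 0. ✓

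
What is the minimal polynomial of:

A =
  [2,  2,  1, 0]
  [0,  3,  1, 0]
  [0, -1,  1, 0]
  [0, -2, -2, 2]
x^3 - 6*x^2 + 12*x - 8

The characteristic polynomial is χ_A(x) = (x - 2)^4, so the eigenvalues are known. The minimal polynomial is
  m_A(x) = Π_λ (x − λ)^{k_λ}
where k_λ is the size of the *largest* Jordan block for λ (equivalently, the smallest k with (A − λI)^k v = 0 for every generalised eigenvector v of λ).

  λ = 2: largest Jordan block has size 3, contributing (x − 2)^3

So m_A(x) = (x - 2)^3 = x^3 - 6*x^2 + 12*x - 8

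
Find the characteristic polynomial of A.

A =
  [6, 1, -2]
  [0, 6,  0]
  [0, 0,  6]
x^3 - 18*x^2 + 108*x - 216

Expanding det(x·I − A) (e.g. by cofactor expansion or by noting that A is similar to its Jordan form J, which has the same characteristic polynomial as A) gives
  χ_A(x) = x^3 - 18*x^2 + 108*x - 216
which factors as (x - 6)^3. The eigenvalues (with algebraic multiplicities) are λ = 6 with multiplicity 3.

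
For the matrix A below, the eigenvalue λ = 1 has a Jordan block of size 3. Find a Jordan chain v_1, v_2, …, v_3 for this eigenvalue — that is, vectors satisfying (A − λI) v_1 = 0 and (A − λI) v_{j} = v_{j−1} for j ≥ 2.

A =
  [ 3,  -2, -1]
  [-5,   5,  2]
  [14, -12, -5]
A Jordan chain for λ = 1 of length 3:
v_1 = (0, -2, 4)ᵀ
v_2 = (2, -5, 14)ᵀ
v_3 = (1, 0, 0)ᵀ

Let N = A − (1)·I. We want v_3 with N^3 v_3 = 0 but N^2 v_3 ≠ 0; then v_{j-1} := N · v_j for j = 3, …, 2.

Pick v_3 = (1, 0, 0)ᵀ.
Then v_2 = N · v_3 = (2, -5, 14)ᵀ.
Then v_1 = N · v_2 = (0, -2, 4)ᵀ.

Sanity check: (A − (1)·I) v_1 = (0, 0, 0)ᵀ = 0. ✓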